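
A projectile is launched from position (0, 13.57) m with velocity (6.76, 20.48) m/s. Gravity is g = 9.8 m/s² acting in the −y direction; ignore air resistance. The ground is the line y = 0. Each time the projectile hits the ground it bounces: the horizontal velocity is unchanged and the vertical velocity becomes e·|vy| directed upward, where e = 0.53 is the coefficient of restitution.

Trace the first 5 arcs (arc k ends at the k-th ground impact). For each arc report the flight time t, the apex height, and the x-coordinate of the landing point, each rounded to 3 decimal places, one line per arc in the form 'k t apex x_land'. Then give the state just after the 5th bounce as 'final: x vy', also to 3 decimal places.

1 4.761 34.970 32.186
2 2.832 9.823 51.329
3 1.501 2.759 61.474
4 0.795 0.775 66.851
5 0.422 0.218 69.701
final: 69.701 1.095

Arc 1: start y=13.570, vy=20.480 → t=4.761, apex=34.970, x_land=32.186, impact vy=-26.180
  bounce: vy ← 0.53·26.180 = 13.876
Arc 2: start y=0.000, vy=13.876 → t=2.832, apex=9.823, x_land=51.329, impact vy=-13.876
  bounce: vy ← 0.53·13.876 = 7.354
Arc 3: start y=0.000, vy=7.354 → t=1.501, apex=2.759, x_land=61.474, impact vy=-7.354
  bounce: vy ← 0.53·7.354 = 3.898
Arc 4: start y=0.000, vy=3.898 → t=0.795, apex=0.775, x_land=66.851, impact vy=-3.898
  bounce: vy ← 0.53·3.898 = 2.066
Arc 5: start y=0.000, vy=2.066 → t=0.422, apex=0.218, x_land=69.701, impact vy=-2.066
  bounce: vy ← 0.53·2.066 = 1.095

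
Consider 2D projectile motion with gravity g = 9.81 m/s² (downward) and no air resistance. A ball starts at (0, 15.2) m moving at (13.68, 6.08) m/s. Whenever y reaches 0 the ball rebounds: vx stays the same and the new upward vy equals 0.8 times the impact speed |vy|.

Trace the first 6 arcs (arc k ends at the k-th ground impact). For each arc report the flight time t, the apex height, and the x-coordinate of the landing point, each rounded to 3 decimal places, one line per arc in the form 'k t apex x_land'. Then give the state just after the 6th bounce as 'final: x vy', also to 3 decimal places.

Arc 1: start y=15.200, vy=6.080 → t=2.486, apex=17.084, x_land=34.009, impact vy=-18.308
  bounce: vy ← 0.8·18.308 = 14.647
Arc 2: start y=0.000, vy=14.647 → t=2.986, apex=10.934, x_land=74.858, impact vy=-14.647
  bounce: vy ← 0.8·14.647 = 11.717
Arc 3: start y=0.000, vy=11.717 → t=2.389, apex=6.998, x_land=107.538, impact vy=-11.717
  bounce: vy ← 0.8·11.717 = 9.374
Arc 4: start y=0.000, vy=9.374 → t=1.911, apex=4.478, x_land=133.681, impact vy=-9.374
  bounce: vy ← 0.8·9.374 = 7.499
Arc 5: start y=0.000, vy=7.499 → t=1.529, apex=2.866, x_land=154.596, impact vy=-7.499
  bounce: vy ← 0.8·7.499 = 5.999
Arc 6: start y=0.000, vy=5.999 → t=1.223, apex=1.834, x_land=171.328, impact vy=-5.999
  bounce: vy ← 0.8·5.999 = 4.799

1 2.486 17.084 34.009
2 2.986 10.934 74.858
3 2.389 6.998 107.538
4 1.911 4.478 133.681
5 1.529 2.866 154.596
6 1.223 1.834 171.328
final: 171.328 4.799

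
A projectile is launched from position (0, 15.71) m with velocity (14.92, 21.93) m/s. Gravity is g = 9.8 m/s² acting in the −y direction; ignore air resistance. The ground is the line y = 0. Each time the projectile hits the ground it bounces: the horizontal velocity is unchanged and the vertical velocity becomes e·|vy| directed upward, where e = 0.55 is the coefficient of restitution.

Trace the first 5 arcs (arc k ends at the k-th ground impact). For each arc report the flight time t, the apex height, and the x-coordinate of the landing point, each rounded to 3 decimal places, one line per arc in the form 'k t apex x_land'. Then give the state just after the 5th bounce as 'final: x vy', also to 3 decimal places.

Arc 1: start y=15.710, vy=21.930 → t=5.104, apex=40.247, x_land=76.147, impact vy=-28.086
  bounce: vy ← 0.55·28.086 = 15.447
Arc 2: start y=0.000, vy=15.447 → t=3.153, apex=12.175, x_land=123.183, impact vy=-15.447
  bounce: vy ← 0.55·15.447 = 8.496
Arc 3: start y=0.000, vy=8.496 → t=1.734, apex=3.683, x_land=149.053, impact vy=-8.496
  bounce: vy ← 0.55·8.496 = 4.673
Arc 4: start y=0.000, vy=4.673 → t=0.954, apex=1.114, x_land=163.281, impact vy=-4.673
  bounce: vy ← 0.55·4.673 = 2.570
Arc 5: start y=0.000, vy=2.570 → t=0.525, apex=0.337, x_land=171.107, impact vy=-2.570
  bounce: vy ← 0.55·2.570 = 1.414

1 5.104 40.247 76.147
2 3.153 12.175 123.183
3 1.734 3.683 149.053
4 0.954 1.114 163.281
5 0.525 0.337 171.107
final: 171.107 1.414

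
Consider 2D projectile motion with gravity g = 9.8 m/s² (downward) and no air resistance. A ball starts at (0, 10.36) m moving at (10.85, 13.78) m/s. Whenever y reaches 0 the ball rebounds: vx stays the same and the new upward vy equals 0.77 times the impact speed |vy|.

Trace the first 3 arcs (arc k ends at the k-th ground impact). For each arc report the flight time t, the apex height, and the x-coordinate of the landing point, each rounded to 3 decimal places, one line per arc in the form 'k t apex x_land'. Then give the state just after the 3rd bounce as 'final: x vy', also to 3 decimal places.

1 3.429 20.048 37.203
2 3.115 11.887 71.001
3 2.399 7.048 97.025
final: 97.025 9.050

Arc 1: start y=10.360, vy=13.780 → t=3.429, apex=20.048, x_land=37.203, impact vy=-19.823
  bounce: vy ← 0.77·19.823 = 15.264
Arc 2: start y=0.000, vy=15.264 → t=3.115, apex=11.887, x_land=71.001, impact vy=-15.264
  bounce: vy ← 0.77·15.264 = 11.753
Arc 3: start y=0.000, vy=11.753 → t=2.399, apex=7.048, x_land=97.025, impact vy=-11.753
  bounce: vy ← 0.77·11.753 = 9.050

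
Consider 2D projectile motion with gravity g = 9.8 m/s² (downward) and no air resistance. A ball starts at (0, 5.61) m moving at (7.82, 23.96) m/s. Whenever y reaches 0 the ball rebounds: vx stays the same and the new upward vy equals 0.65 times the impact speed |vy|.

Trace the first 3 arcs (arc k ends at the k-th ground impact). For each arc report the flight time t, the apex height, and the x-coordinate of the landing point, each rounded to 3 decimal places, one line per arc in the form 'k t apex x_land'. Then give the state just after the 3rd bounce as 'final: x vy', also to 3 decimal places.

Arc 1: start y=5.610, vy=23.960 → t=5.114, apex=34.900, x_land=39.989, impact vy=-26.154
  bounce: vy ← 0.65·26.154 = 17.000
Arc 2: start y=0.000, vy=17.000 → t=3.469, apex=14.745, x_land=67.120, impact vy=-17.000
  bounce: vy ← 0.65·17.000 = 11.050
Arc 3: start y=0.000, vy=11.050 → t=2.255, apex=6.230, x_land=84.755, impact vy=-11.050
  bounce: vy ← 0.65·11.050 = 7.183

1 5.114 34.900 39.989
2 3.469 14.745 67.120
3 2.255 6.230 84.755
final: 84.755 7.183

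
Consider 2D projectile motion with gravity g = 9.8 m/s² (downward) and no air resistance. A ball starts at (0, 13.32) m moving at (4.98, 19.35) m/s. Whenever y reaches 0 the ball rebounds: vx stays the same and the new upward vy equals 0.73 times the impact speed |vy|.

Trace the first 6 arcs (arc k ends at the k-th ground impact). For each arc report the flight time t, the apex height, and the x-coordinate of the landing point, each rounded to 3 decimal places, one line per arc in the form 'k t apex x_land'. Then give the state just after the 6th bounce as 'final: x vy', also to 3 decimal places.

Arc 1: start y=13.320, vy=19.350 → t=4.547, apex=32.423, x_land=22.643, impact vy=-25.209
  bounce: vy ← 0.73·25.209 = 18.403
Arc 2: start y=0.000, vy=18.403 → t=3.756, apex=17.278, x_land=41.346, impact vy=-18.403
  bounce: vy ← 0.73·18.403 = 13.434
Arc 3: start y=0.000, vy=13.434 → t=2.742, apex=9.208, x_land=55.000, impact vy=-13.434
  bounce: vy ← 0.73·13.434 = 9.807
Arc 4: start y=0.000, vy=9.807 → t=2.001, apex=4.907, x_land=64.966, impact vy=-9.807
  bounce: vy ← 0.73·9.807 = 7.159
Arc 5: start y=0.000, vy=7.159 → t=1.461, apex=2.615, x_land=72.242, impact vy=-7.159
  bounce: vy ← 0.73·7.159 = 5.226
Arc 6: start y=0.000, vy=5.226 → t=1.067, apex=1.393, x_land=77.553, impact vy=-5.226
  bounce: vy ← 0.73·5.226 = 3.815

1 4.547 32.423 22.643
2 3.756 17.278 41.346
3 2.742 9.208 55.000
4 2.001 4.907 64.966
5 1.461 2.615 72.242
6 1.067 1.393 77.553
final: 77.553 3.815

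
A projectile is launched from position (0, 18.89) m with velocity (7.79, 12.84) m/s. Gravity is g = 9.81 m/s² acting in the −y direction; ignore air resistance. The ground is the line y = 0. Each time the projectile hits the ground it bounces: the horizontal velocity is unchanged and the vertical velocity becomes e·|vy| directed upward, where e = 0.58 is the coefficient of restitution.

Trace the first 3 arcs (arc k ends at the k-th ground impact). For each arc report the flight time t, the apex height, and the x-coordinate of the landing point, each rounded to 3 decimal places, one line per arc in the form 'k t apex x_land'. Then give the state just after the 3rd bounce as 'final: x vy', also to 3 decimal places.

1 3.668 27.293 28.572
2 2.736 9.181 49.888
3 1.587 3.089 62.251
final: 62.251 4.515

Arc 1: start y=18.890, vy=12.840 → t=3.668, apex=27.293, x_land=28.572, impact vy=-23.141
  bounce: vy ← 0.58·23.141 = 13.422
Arc 2: start y=0.000, vy=13.422 → t=2.736, apex=9.181, x_land=49.888, impact vy=-13.422
  bounce: vy ← 0.58·13.422 = 7.784
Arc 3: start y=0.000, vy=7.784 → t=1.587, apex=3.089, x_land=62.251, impact vy=-7.784
  bounce: vy ← 0.58·7.784 = 4.515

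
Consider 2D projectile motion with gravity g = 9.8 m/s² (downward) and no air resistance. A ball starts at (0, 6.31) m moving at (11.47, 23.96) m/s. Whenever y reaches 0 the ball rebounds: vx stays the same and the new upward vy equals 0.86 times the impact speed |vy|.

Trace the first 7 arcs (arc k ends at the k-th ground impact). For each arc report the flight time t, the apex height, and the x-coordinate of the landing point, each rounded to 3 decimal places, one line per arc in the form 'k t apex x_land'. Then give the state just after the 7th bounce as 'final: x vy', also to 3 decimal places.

Arc 1: start y=6.310, vy=23.960 → t=5.140, apex=35.600, x_land=58.959, impact vy=-26.415
  bounce: vy ← 0.86·26.415 = 22.717
Arc 2: start y=0.000, vy=22.717 → t=4.636, apex=26.330, x_land=112.136, impact vy=-22.717
  bounce: vy ← 0.86·22.717 = 19.537
Arc 3: start y=0.000, vy=19.537 → t=3.987, apex=19.473, x_land=157.867, impact vy=-19.537
  bounce: vy ← 0.86·19.537 = 16.801
Arc 4: start y=0.000, vy=16.801 → t=3.429, apex=14.403, x_land=197.197, impact vy=-16.801
  bounce: vy ← 0.86·16.801 = 14.449
Arc 5: start y=0.000, vy=14.449 → t=2.949, apex=10.652, x_land=231.020, impact vy=-14.449
  bounce: vy ← 0.86·14.449 = 12.426
Arc 6: start y=0.000, vy=12.426 → t=2.536, apex=7.878, x_land=260.107, impact vy=-12.426
  bounce: vy ← 0.86·12.426 = 10.687
Arc 7: start y=0.000, vy=10.687 → t=2.181, apex=5.827, x_land=285.123, impact vy=-10.687
  bounce: vy ← 0.86·10.687 = 9.191

1 5.140 35.600 58.959
2 4.636 26.330 112.136
3 3.987 19.473 157.867
4 3.429 14.403 197.197
5 2.949 10.652 231.020
6 2.536 7.878 260.107
7 2.181 5.827 285.123
final: 285.123 9.191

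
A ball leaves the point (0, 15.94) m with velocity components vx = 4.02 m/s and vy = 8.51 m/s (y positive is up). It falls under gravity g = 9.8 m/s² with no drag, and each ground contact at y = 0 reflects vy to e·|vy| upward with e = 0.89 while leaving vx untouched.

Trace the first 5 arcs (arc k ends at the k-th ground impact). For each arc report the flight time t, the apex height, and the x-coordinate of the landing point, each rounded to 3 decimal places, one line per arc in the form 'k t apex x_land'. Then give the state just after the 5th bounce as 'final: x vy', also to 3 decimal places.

1 2.870 19.635 11.538
2 3.563 15.553 25.862
3 3.171 12.319 38.610
4 2.822 9.758 49.956
5 2.512 7.729 60.054
final: 60.054 10.954

Arc 1: start y=15.940, vy=8.510 → t=2.870, apex=19.635, x_land=11.538, impact vy=-19.617
  bounce: vy ← 0.89·19.617 = 17.460
Arc 2: start y=0.000, vy=17.460 → t=3.563, apex=15.553, x_land=25.862, impact vy=-17.460
  bounce: vy ← 0.89·17.460 = 15.539
Arc 3: start y=0.000, vy=15.539 → t=3.171, apex=12.319, x_land=38.610, impact vy=-15.539
  bounce: vy ← 0.89·15.539 = 13.830
Arc 4: start y=0.000, vy=13.830 → t=2.822, apex=9.758, x_land=49.956, impact vy=-13.830
  bounce: vy ← 0.89·13.830 = 12.308
Arc 5: start y=0.000, vy=12.308 → t=2.512, apex=7.729, x_land=60.054, impact vy=-12.308
  bounce: vy ← 0.89·12.308 = 10.954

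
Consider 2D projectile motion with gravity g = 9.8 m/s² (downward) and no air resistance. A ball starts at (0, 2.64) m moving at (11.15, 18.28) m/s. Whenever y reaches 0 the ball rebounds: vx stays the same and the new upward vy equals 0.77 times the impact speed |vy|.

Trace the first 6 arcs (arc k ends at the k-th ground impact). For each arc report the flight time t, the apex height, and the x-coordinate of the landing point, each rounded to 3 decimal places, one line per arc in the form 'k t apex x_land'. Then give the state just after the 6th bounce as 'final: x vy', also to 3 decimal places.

Arc 1: start y=2.640, vy=18.280 → t=3.870, apex=19.689, x_land=43.149, impact vy=-19.644
  bounce: vy ← 0.77·19.644 = 15.126
Arc 2: start y=0.000, vy=15.126 → t=3.087, apex=11.674, x_land=77.568, impact vy=-15.126
  bounce: vy ← 0.77·15.126 = 11.647
Arc 3: start y=0.000, vy=11.647 → t=2.377, apex=6.921, x_land=104.072, impact vy=-11.647
  bounce: vy ← 0.77·11.647 = 8.968
Arc 4: start y=0.000, vy=8.968 → t=1.830, apex=4.104, x_land=124.479, impact vy=-8.968
  bounce: vy ← 0.77·8.968 = 6.906
Arc 5: start y=0.000, vy=6.906 → t=1.409, apex=2.433, x_land=140.193, impact vy=-6.906
  bounce: vy ← 0.77·6.906 = 5.317
Arc 6: start y=0.000, vy=5.317 → t=1.085, apex=1.443, x_land=152.293, impact vy=-5.317
  bounce: vy ← 0.77·5.317 = 4.094

1 3.870 19.689 43.149
2 3.087 11.674 77.568
3 2.377 6.921 104.072
4 1.830 4.104 124.479
5 1.409 2.433 140.193
6 1.085 1.443 152.293
final: 152.293 4.094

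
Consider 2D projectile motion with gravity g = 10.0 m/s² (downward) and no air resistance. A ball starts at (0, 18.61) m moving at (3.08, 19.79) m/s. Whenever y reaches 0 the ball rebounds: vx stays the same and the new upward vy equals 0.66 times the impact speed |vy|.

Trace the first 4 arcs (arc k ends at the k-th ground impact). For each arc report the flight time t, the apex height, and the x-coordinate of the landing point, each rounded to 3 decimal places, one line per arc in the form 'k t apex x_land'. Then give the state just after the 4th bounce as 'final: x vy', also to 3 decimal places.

Arc 1: start y=18.610, vy=19.790 → t=4.743, apex=38.192, x_land=14.608, impact vy=-27.638
  bounce: vy ← 0.66·27.638 = 18.241
Arc 2: start y=0.000, vy=18.241 → t=3.648, apex=16.637, x_land=25.844, impact vy=-18.241
  bounce: vy ← 0.66·18.241 = 12.039
Arc 3: start y=0.000, vy=12.039 → t=2.408, apex=7.247, x_land=33.260, impact vy=-12.039
  bounce: vy ← 0.66·12.039 = 7.946
Arc 4: start y=0.000, vy=7.946 → t=1.589, apex=3.157, x_land=38.155, impact vy=-7.946
  bounce: vy ← 0.66·7.946 = 5.244

1 4.743 38.192 14.608
2 3.648 16.637 25.844
3 2.408 7.247 33.260
4 1.589 3.157 38.155
final: 38.155 5.244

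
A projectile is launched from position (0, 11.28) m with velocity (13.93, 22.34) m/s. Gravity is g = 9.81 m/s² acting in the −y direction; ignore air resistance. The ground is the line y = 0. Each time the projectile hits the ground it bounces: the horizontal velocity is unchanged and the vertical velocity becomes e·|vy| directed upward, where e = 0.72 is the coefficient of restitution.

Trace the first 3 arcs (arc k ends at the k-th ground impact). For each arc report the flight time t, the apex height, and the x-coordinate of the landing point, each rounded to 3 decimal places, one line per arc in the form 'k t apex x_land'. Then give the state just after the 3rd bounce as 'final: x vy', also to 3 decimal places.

Arc 1: start y=11.280, vy=22.340 → t=5.013, apex=36.717, x_land=69.835, impact vy=-26.840
  bounce: vy ← 0.72·26.840 = 19.325
Arc 2: start y=0.000, vy=19.325 → t=3.940, apex=19.034, x_land=124.716, impact vy=-19.325
  bounce: vy ← 0.72·19.325 = 13.914
Arc 3: start y=0.000, vy=13.914 → t=2.837, apex=9.867, x_land=164.231, impact vy=-13.914
  bounce: vy ← 0.72·13.914 = 10.018

1 5.013 36.717 69.835
2 3.940 19.034 124.716
3 2.837 9.867 164.231
final: 164.231 10.018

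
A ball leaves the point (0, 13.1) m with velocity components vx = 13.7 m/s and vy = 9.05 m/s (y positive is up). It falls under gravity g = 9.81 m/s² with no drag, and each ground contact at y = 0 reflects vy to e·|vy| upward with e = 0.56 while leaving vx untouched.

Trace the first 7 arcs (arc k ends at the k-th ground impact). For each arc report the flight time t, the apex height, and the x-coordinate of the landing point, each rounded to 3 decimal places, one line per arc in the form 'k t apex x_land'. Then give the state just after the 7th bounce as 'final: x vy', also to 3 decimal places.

Arc 1: start y=13.100, vy=9.050 → t=2.799, apex=17.274, x_land=38.349, impact vy=-18.410
  bounce: vy ← 0.56·18.410 = 10.310
Arc 2: start y=0.000, vy=10.310 → t=2.102, apex=5.417, x_land=67.144, impact vy=-10.310
  bounce: vy ← 0.56·10.310 = 5.773
Arc 3: start y=0.000, vy=5.773 → t=1.177, apex=1.699, x_land=83.269, impact vy=-5.773
  bounce: vy ← 0.56·5.773 = 3.233
Arc 4: start y=0.000, vy=3.233 → t=0.659, apex=0.533, x_land=92.299, impact vy=-3.233
  bounce: vy ← 0.56·3.233 = 1.811
Arc 5: start y=0.000, vy=1.811 → t=0.369, apex=0.167, x_land=97.356, impact vy=-1.811
  bounce: vy ← 0.56·1.811 = 1.014
Arc 6: start y=0.000, vy=1.014 → t=0.207, apex=0.052, x_land=100.188, impact vy=-1.014
  bounce: vy ← 0.56·1.014 = 0.568
Arc 7: start y=0.000, vy=0.568 → t=0.116, apex=0.016, x_land=101.774, impact vy=-0.568
  bounce: vy ← 0.56·0.568 = 0.318

1 2.799 17.274 38.349
2 2.102 5.417 67.144
3 1.177 1.699 83.269
4 0.659 0.533 92.299
5 0.369 0.167 97.356
6 0.207 0.052 100.188
7 0.116 0.016 101.774
final: 101.774 0.318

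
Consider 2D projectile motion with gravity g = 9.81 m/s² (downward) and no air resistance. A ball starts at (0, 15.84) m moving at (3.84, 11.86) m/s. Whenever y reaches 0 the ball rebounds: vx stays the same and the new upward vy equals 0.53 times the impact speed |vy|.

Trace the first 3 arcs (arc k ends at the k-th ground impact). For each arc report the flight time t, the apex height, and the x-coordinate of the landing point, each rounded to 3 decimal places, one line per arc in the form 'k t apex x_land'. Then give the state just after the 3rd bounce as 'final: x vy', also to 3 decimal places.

1 3.375 23.009 12.959
2 2.296 6.463 21.775
3 1.217 1.816 26.448
final: 26.448 3.163

Arc 1: start y=15.840, vy=11.860 → t=3.375, apex=23.009, x_land=12.959, impact vy=-21.247
  bounce: vy ← 0.53·21.247 = 11.261
Arc 2: start y=0.000, vy=11.261 → t=2.296, apex=6.463, x_land=21.775, impact vy=-11.261
  bounce: vy ← 0.53·11.261 = 5.968
Arc 3: start y=0.000, vy=5.968 → t=1.217, apex=1.816, x_land=26.448, impact vy=-5.968
  bounce: vy ← 0.53·5.968 = 3.163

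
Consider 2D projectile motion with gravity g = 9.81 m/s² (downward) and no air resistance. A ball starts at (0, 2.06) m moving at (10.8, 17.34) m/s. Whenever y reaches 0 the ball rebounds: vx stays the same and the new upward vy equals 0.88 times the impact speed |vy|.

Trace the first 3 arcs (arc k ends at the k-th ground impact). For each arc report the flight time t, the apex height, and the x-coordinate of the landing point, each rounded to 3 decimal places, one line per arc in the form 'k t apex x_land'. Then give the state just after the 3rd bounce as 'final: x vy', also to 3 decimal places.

1 3.650 17.385 39.422
2 3.313 13.463 75.208
3 2.916 10.426 106.699
final: 106.699 12.586

Arc 1: start y=2.060, vy=17.340 → t=3.650, apex=17.385, x_land=39.422, impact vy=-18.469
  bounce: vy ← 0.88·18.469 = 16.252
Arc 2: start y=0.000, vy=16.252 → t=3.313, apex=13.463, x_land=75.208, impact vy=-16.252
  bounce: vy ← 0.88·16.252 = 14.302
Arc 3: start y=0.000, vy=14.302 → t=2.916, apex=10.426, x_land=106.699, impact vy=-14.302
  bounce: vy ← 0.88·14.302 = 12.586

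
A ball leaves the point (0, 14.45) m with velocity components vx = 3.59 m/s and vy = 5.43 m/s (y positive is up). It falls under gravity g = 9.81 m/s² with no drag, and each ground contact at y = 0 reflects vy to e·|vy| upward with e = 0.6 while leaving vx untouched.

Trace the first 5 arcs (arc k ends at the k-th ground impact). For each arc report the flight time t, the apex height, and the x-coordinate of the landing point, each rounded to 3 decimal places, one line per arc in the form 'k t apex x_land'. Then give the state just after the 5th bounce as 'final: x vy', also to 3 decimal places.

Arc 1: start y=14.450, vy=5.430 → t=2.357, apex=15.953, x_land=8.461, impact vy=-17.692
  bounce: vy ← 0.6·17.692 = 10.615
Arc 2: start y=0.000, vy=10.615 → t=2.164, apex=5.743, x_land=16.231, impact vy=-10.615
  bounce: vy ← 0.6·10.615 = 6.369
Arc 3: start y=0.000, vy=6.369 → t=1.298, apex=2.067, x_land=20.892, impact vy=-6.369
  bounce: vy ← 0.6·6.369 = 3.821
Arc 4: start y=0.000, vy=3.821 → t=0.779, apex=0.744, x_land=23.689, impact vy=-3.821
  bounce: vy ← 0.6·3.821 = 2.293
Arc 5: start y=0.000, vy=2.293 → t=0.467, apex=0.268, x_land=25.367, impact vy=-2.293
  bounce: vy ← 0.6·2.293 = 1.376

1 2.357 15.953 8.461
2 2.164 5.743 16.231
3 1.298 2.067 20.892
4 0.779 0.744 23.689
5 0.467 0.268 25.367
final: 25.367 1.376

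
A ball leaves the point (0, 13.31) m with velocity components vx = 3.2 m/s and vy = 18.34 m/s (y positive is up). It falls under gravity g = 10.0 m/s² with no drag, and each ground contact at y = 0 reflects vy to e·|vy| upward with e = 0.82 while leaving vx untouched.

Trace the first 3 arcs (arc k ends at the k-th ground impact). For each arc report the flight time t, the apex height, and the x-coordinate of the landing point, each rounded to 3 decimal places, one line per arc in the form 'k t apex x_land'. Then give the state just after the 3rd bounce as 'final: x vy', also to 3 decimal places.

Arc 1: start y=13.310, vy=18.340 → t=4.289, apex=30.128, x_land=13.724, impact vy=-24.547
  bounce: vy ← 0.82·24.547 = 20.129
Arc 2: start y=0.000, vy=20.129 → t=4.026, apex=20.258, x_land=26.606, impact vy=-20.129
  bounce: vy ← 0.82·20.129 = 16.505
Arc 3: start y=0.000, vy=16.505 → t=3.301, apex=13.621, x_land=37.170, impact vy=-16.505
  bounce: vy ← 0.82·16.505 = 13.534

1 4.289 30.128 13.724
2 4.026 20.258 26.606
3 3.301 13.621 37.170
final: 37.170 13.534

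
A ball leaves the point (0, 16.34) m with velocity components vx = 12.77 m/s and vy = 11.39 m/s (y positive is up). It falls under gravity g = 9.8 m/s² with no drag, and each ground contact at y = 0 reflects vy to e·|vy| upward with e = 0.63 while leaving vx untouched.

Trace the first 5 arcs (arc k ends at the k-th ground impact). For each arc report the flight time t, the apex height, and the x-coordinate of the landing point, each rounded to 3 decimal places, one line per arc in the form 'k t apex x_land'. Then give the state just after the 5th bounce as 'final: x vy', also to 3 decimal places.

1 3.327 22.959 42.484
2 2.727 9.112 77.313
3 1.718 3.617 99.255
4 1.083 1.435 113.079
5 0.682 0.570 121.787
final: 121.787 2.105

Arc 1: start y=16.340, vy=11.390 → t=3.327, apex=22.959, x_land=42.484, impact vy=-21.213
  bounce: vy ← 0.63·21.213 = 13.364
Arc 2: start y=0.000, vy=13.364 → t=2.727, apex=9.112, x_land=77.313, impact vy=-13.364
  bounce: vy ← 0.63·13.364 = 8.419
Arc 3: start y=0.000, vy=8.419 → t=1.718, apex=3.617, x_land=99.255, impact vy=-8.419
  bounce: vy ← 0.63·8.419 = 5.304
Arc 4: start y=0.000, vy=5.304 → t=1.083, apex=1.435, x_land=113.079, impact vy=-5.304
  bounce: vy ← 0.63·5.304 = 3.342
Arc 5: start y=0.000, vy=3.342 → t=0.682, apex=0.570, x_land=121.787, impact vy=-3.342
  bounce: vy ← 0.63·3.342 = 2.105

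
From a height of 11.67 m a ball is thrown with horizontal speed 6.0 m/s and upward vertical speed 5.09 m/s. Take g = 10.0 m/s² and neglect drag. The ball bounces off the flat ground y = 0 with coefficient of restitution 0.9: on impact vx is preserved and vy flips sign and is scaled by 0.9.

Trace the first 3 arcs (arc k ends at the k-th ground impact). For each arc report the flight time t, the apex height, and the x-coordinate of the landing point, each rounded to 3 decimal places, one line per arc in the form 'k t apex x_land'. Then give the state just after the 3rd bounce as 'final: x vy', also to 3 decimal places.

1 2.119 12.965 12.716
2 2.899 10.502 30.107
3 2.609 8.507 45.759
final: 45.759 11.739

Arc 1: start y=11.670, vy=5.090 → t=2.119, apex=12.965, x_land=12.716, impact vy=-16.103
  bounce: vy ← 0.9·16.103 = 14.493
Arc 2: start y=0.000, vy=14.493 → t=2.899, apex=10.502, x_land=30.107, impact vy=-14.493
  bounce: vy ← 0.9·14.493 = 13.043
Arc 3: start y=0.000, vy=13.043 → t=2.609, apex=8.507, x_land=45.759, impact vy=-13.043
  bounce: vy ← 0.9·13.043 = 11.739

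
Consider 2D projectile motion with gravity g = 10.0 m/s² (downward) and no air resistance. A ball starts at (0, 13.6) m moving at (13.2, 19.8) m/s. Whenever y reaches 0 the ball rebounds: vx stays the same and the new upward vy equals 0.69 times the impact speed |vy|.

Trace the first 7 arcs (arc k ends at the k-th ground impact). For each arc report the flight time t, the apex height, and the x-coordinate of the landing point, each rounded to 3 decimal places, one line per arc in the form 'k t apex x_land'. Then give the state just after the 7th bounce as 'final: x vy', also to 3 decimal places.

Arc 1: start y=13.600, vy=19.800 → t=4.557, apex=33.202, x_land=60.151, impact vy=-25.769
  bounce: vy ← 0.69·25.769 = 17.781
Arc 2: start y=0.000, vy=17.781 → t=3.556, apex=15.807, x_land=107.092, impact vy=-17.781
  bounce: vy ← 0.69·17.781 = 12.269
Arc 3: start y=0.000, vy=12.269 → t=2.454, apex=7.526, x_land=139.481, impact vy=-12.269
  bounce: vy ← 0.69·12.269 = 8.465
Arc 4: start y=0.000, vy=8.465 → t=1.693, apex=3.583, x_land=161.829, impact vy=-8.465
  bounce: vy ← 0.69·8.465 = 5.841
Arc 5: start y=0.000, vy=5.841 → t=1.168, apex=1.706, x_land=177.250, impact vy=-5.841
  bounce: vy ← 0.69·5.841 = 4.030
Arc 6: start y=0.000, vy=4.030 → t=0.806, apex=0.812, x_land=187.890, impact vy=-4.030
  bounce: vy ← 0.69·4.030 = 2.781
Arc 7: start y=0.000, vy=2.781 → t=0.556, apex=0.387, x_land=195.232, impact vy=-2.781
  bounce: vy ← 0.69·2.781 = 1.919

1 4.557 33.202 60.151
2 3.556 15.807 107.092
3 2.454 7.526 139.481
4 1.693 3.583 161.829
5 1.168 1.706 177.250
6 0.806 0.812 187.890
7 0.556 0.387 195.232
final: 195.232 1.919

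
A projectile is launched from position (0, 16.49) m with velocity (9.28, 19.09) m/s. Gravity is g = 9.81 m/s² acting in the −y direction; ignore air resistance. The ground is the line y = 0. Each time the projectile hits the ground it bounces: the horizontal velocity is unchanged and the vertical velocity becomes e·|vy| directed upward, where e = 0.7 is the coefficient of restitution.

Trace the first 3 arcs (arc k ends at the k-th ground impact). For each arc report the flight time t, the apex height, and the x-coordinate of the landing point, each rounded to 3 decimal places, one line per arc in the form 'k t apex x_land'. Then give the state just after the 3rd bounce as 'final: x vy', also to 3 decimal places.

Arc 1: start y=16.490, vy=19.090 → t=4.620, apex=35.064, x_land=42.871, impact vy=-26.229
  bounce: vy ← 0.7·26.229 = 18.360
Arc 2: start y=0.000, vy=18.360 → t=3.743, apex=17.182, x_land=77.607, impact vy=-18.360
  bounce: vy ← 0.7·18.360 = 12.852
Arc 3: start y=0.000, vy=12.852 → t=2.620, apex=8.419, x_land=101.923, impact vy=-12.852
  bounce: vy ← 0.7·12.852 = 8.997

1 4.620 35.064 42.871
2 3.743 17.182 77.607
3 2.620 8.419 101.923
final: 101.923 8.997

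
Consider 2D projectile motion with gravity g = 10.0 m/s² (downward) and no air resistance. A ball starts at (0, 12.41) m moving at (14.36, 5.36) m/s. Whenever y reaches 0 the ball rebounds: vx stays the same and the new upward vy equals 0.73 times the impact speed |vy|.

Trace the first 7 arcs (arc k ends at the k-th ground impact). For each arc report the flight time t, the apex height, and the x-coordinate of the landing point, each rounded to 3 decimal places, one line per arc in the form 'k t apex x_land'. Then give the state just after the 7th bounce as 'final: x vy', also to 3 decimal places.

Arc 1: start y=12.410, vy=5.360 → t=2.200, apex=13.846, x_land=31.594, impact vy=-16.641
  bounce: vy ← 0.73·16.641 = 12.148
Arc 2: start y=0.000, vy=12.148 → t=2.430, apex=7.379, x_land=66.483, impact vy=-12.148
  bounce: vy ← 0.73·12.148 = 8.868
Arc 3: start y=0.000, vy=8.868 → t=1.774, apex=3.932, x_land=91.952, impact vy=-8.868
  bounce: vy ← 0.73·8.868 = 6.474
Arc 4: start y=0.000, vy=6.474 → t=1.295, apex=2.095, x_land=110.545, impact vy=-6.474
  bounce: vy ← 0.73·6.474 = 4.726
Arc 5: start y=0.000, vy=4.726 → t=0.945, apex=1.117, x_land=124.117, impact vy=-4.726
  bounce: vy ← 0.73·4.726 = 3.450
Arc 6: start y=0.000, vy=3.450 → t=0.690, apex=0.595, x_land=134.025, impact vy=-3.450
  bounce: vy ← 0.73·3.450 = 2.518
Arc 7: start y=0.000, vy=2.518 → t=0.504, apex=0.317, x_land=141.258, impact vy=-2.518
  bounce: vy ← 0.73·2.518 = 1.838

1 2.200 13.846 31.594
2 2.430 7.379 66.483
3 1.774 3.932 91.952
4 1.295 2.095 110.545
5 0.945 1.117 124.117
6 0.690 0.595 134.025
7 0.504 0.317 141.258
final: 141.258 1.838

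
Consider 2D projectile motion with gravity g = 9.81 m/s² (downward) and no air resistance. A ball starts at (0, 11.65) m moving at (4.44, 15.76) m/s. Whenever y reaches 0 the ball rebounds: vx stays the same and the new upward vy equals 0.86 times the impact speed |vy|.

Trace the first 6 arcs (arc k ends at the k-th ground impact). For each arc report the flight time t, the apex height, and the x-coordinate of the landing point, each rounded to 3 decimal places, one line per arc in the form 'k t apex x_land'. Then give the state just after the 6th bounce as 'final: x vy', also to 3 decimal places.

1 3.833 24.309 17.017
2 3.829 17.979 34.019
3 3.293 13.297 48.640
4 2.832 9.835 61.214
5 2.436 7.274 72.027
6 2.095 5.380 81.327
final: 81.327 8.835

Arc 1: start y=11.650, vy=15.760 → t=3.833, apex=24.309, x_land=17.017, impact vy=-21.839
  bounce: vy ← 0.86·21.839 = 18.782
Arc 2: start y=0.000, vy=18.782 → t=3.829, apex=17.979, x_land=34.019, impact vy=-18.782
  bounce: vy ← 0.86·18.782 = 16.152
Arc 3: start y=0.000, vy=16.152 → t=3.293, apex=13.297, x_land=48.640, impact vy=-16.152
  bounce: vy ← 0.86·16.152 = 13.891
Arc 4: start y=0.000, vy=13.891 → t=2.832, apex=9.835, x_land=61.214, impact vy=-13.891
  bounce: vy ← 0.86·13.891 = 11.946
Arc 5: start y=0.000, vy=11.946 → t=2.436, apex=7.274, x_land=72.027, impact vy=-11.946
  bounce: vy ← 0.86·11.946 = 10.274
Arc 6: start y=0.000, vy=10.274 → t=2.095, apex=5.380, x_land=81.327, impact vy=-10.274
  bounce: vy ← 0.86·10.274 = 8.835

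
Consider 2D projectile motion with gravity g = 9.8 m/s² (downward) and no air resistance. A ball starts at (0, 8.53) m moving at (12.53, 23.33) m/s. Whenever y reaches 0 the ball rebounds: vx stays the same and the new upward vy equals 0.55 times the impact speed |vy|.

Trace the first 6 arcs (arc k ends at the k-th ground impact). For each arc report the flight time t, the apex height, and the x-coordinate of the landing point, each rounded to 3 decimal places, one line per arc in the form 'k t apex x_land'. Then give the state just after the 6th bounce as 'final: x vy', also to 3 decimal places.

Arc 1: start y=8.530, vy=23.330 → t=5.102, apex=36.300, x_land=63.933, impact vy=-26.674
  bounce: vy ← 0.55·26.674 = 14.670
Arc 2: start y=0.000, vy=14.670 → t=2.994, apex=10.981, x_land=101.447, impact vy=-14.670
  bounce: vy ← 0.55·14.670 = 8.069
Arc 3: start y=0.000, vy=8.069 → t=1.647, apex=3.322, x_land=122.080, impact vy=-8.069
  bounce: vy ← 0.55·8.069 = 4.438
Arc 4: start y=0.000, vy=4.438 → t=0.906, apex=1.005, x_land=133.429, impact vy=-4.438
  bounce: vy ← 0.55·4.438 = 2.441
Arc 5: start y=0.000, vy=2.441 → t=0.498, apex=0.304, x_land=139.670, impact vy=-2.441
  bounce: vy ← 0.55·2.441 = 1.342
Arc 6: start y=0.000, vy=1.342 → t=0.274, apex=0.092, x_land=143.103, impact vy=-1.342
  bounce: vy ← 0.55·1.342 = 0.738

1 5.102 36.300 63.933
2 2.994 10.981 101.447
3 1.647 3.322 122.080
4 0.906 1.005 133.429
5 0.498 0.304 139.670
6 0.274 0.092 143.103
final: 143.103 0.738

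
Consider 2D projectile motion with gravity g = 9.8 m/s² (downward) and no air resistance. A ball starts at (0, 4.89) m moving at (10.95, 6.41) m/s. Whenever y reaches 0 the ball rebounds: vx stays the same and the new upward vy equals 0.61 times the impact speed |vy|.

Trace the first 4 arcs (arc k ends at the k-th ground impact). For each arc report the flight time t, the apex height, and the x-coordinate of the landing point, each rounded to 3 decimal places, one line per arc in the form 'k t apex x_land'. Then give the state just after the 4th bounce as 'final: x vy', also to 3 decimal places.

1 1.848 6.986 20.237
2 1.457 2.600 36.189
3 0.889 0.967 45.919
4 0.542 0.360 51.855
final: 51.855 1.620

Arc 1: start y=4.890, vy=6.410 → t=1.848, apex=6.986, x_land=20.237, impact vy=-11.702
  bounce: vy ← 0.61·11.702 = 7.138
Arc 2: start y=0.000, vy=7.138 → t=1.457, apex=2.600, x_land=36.189, impact vy=-7.138
  bounce: vy ← 0.61·7.138 = 4.354
Arc 3: start y=0.000, vy=4.354 → t=0.889, apex=0.967, x_land=45.919, impact vy=-4.354
  bounce: vy ← 0.61·4.354 = 2.656
Arc 4: start y=0.000, vy=2.656 → t=0.542, apex=0.360, x_land=51.855, impact vy=-2.656
  bounce: vy ← 0.61·2.656 = 1.620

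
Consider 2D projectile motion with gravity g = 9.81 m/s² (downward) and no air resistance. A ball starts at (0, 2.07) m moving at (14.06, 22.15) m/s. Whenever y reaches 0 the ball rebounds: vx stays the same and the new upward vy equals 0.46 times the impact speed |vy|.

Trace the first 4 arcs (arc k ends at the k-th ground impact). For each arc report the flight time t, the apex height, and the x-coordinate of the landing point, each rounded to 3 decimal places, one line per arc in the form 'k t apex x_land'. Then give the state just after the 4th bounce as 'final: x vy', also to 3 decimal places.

1 4.607 27.076 64.780
2 2.162 5.729 95.171
3 0.994 1.212 109.151
4 0.457 0.257 115.582
final: 115.582 1.032

Arc 1: start y=2.070, vy=22.150 → t=4.607, apex=27.076, x_land=64.780, impact vy=-23.049
  bounce: vy ← 0.46·23.049 = 10.602
Arc 2: start y=0.000, vy=10.602 → t=2.162, apex=5.729, x_land=95.171, impact vy=-10.602
  bounce: vy ← 0.46·10.602 = 4.877
Arc 3: start y=0.000, vy=4.877 → t=0.994, apex=1.212, x_land=109.151, impact vy=-4.877
  bounce: vy ← 0.46·4.877 = 2.243
Arc 4: start y=0.000, vy=2.243 → t=0.457, apex=0.257, x_land=115.582, impact vy=-2.243
  bounce: vy ← 0.46·2.243 = 1.032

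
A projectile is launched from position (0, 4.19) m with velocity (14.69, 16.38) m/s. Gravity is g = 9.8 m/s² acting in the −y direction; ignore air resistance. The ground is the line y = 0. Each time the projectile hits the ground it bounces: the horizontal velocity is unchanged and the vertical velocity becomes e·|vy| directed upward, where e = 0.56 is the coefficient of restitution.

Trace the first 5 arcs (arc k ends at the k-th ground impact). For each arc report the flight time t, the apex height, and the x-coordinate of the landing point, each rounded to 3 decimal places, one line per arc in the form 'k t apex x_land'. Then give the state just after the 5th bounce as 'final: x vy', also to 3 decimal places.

Arc 1: start y=4.190, vy=16.380 → t=3.582, apex=17.879, x_land=52.614, impact vy=-18.720
  bounce: vy ← 0.56·18.720 = 10.483
Arc 2: start y=0.000, vy=10.483 → t=2.139, apex=5.607, x_land=84.042, impact vy=-10.483
  bounce: vy ← 0.56·10.483 = 5.871
Arc 3: start y=0.000, vy=5.871 → t=1.198, apex=1.758, x_land=101.641, impact vy=-5.871
  bounce: vy ← 0.56·5.871 = 3.287
Arc 4: start y=0.000, vy=3.287 → t=0.671, apex=0.551, x_land=111.497, impact vy=-3.287
  bounce: vy ← 0.56·3.287 = 1.841
Arc 5: start y=0.000, vy=1.841 → t=0.376, apex=0.173, x_land=117.016, impact vy=-1.841
  bounce: vy ← 0.56·1.841 = 1.031

1 3.582 17.879 52.614
2 2.139 5.607 84.042
3 1.198 1.758 101.641
4 0.671 0.551 111.497
5 0.376 0.173 117.016
final: 117.016 1.031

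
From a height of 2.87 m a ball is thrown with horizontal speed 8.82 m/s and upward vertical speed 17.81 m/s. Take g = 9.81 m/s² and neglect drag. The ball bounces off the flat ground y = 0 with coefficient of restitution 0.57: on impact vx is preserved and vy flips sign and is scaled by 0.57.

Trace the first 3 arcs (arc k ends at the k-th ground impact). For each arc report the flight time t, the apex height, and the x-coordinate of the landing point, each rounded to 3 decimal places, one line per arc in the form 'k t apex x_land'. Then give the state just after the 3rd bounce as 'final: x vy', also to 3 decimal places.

1 3.786 19.037 33.389
2 2.246 6.185 53.197
3 1.280 2.010 64.488
final: 64.488 3.579

Arc 1: start y=2.870, vy=17.810 → t=3.786, apex=19.037, x_land=33.389, impact vy=-19.326
  bounce: vy ← 0.57·19.326 = 11.016
Arc 2: start y=0.000, vy=11.016 → t=2.246, apex=6.185, x_land=53.197, impact vy=-11.016
  bounce: vy ← 0.57·11.016 = 6.279
Arc 3: start y=0.000, vy=6.279 → t=1.280, apex=2.010, x_land=64.488, impact vy=-6.279
  bounce: vy ← 0.57·6.279 = 3.579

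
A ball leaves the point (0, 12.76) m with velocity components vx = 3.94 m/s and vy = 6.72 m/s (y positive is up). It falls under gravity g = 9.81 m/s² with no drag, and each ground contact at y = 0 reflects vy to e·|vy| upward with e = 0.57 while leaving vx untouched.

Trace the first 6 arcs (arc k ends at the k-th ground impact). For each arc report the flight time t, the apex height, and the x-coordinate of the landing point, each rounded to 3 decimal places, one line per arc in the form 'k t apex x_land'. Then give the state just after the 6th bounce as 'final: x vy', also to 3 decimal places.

Arc 1: start y=12.760, vy=6.720 → t=2.437, apex=15.062, x_land=9.603, impact vy=-17.190
  bounce: vy ← 0.57·17.190 = 9.799
Arc 2: start y=0.000, vy=9.799 → t=1.998, apex=4.894, x_land=17.474, impact vy=-9.799
  bounce: vy ← 0.57·9.799 = 5.585
Arc 3: start y=0.000, vy=5.585 → t=1.139, apex=1.590, x_land=21.960, impact vy=-5.585
  bounce: vy ← 0.57·5.585 = 3.184
Arc 4: start y=0.000, vy=3.184 → t=0.649, apex=0.517, x_land=24.517, impact vy=-3.184
  bounce: vy ← 0.57·3.184 = 1.815
Arc 5: start y=0.000, vy=1.815 → t=0.370, apex=0.168, x_land=25.975, impact vy=-1.815
  bounce: vy ← 0.57·1.815 = 1.034
Arc 6: start y=0.000, vy=1.034 → t=0.211, apex=0.055, x_land=26.806, impact vy=-1.034
  bounce: vy ← 0.57·1.034 = 0.590

1 2.437 15.062 9.603
2 1.998 4.894 17.474
3 1.139 1.590 21.960
4 0.649 0.517 24.517
5 0.370 0.168 25.975
6 0.211 0.055 26.806
final: 26.806 0.590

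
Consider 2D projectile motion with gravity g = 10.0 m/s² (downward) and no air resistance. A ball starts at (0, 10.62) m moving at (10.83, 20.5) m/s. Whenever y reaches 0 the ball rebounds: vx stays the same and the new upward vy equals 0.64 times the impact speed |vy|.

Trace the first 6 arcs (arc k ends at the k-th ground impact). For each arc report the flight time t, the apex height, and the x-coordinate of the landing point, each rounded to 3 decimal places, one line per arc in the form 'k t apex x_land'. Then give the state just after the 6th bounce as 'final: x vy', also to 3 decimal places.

1 4.565 31.633 49.442
2 3.220 12.957 84.309
3 2.060 5.307 106.624
4 1.319 2.174 120.906
5 0.844 0.890 130.046
6 0.540 0.365 135.896
final: 135.896 1.728

Arc 1: start y=10.620, vy=20.500 → t=4.565, apex=31.633, x_land=49.442, impact vy=-25.153
  bounce: vy ← 0.64·25.153 = 16.098
Arc 2: start y=0.000, vy=16.098 → t=3.220, apex=12.957, x_land=84.309, impact vy=-16.098
  bounce: vy ← 0.64·16.098 = 10.302
Arc 3: start y=0.000, vy=10.302 → t=2.060, apex=5.307, x_land=106.624, impact vy=-10.302
  bounce: vy ← 0.64·10.302 = 6.594
Arc 4: start y=0.000, vy=6.594 → t=1.319, apex=2.174, x_land=120.906, impact vy=-6.594
  bounce: vy ← 0.64·6.594 = 4.220
Arc 5: start y=0.000, vy=4.220 → t=0.844, apex=0.890, x_land=130.046, impact vy=-4.220
  bounce: vy ← 0.64·4.220 = 2.701
Arc 6: start y=0.000, vy=2.701 → t=0.540, apex=0.365, x_land=135.896, impact vy=-2.701
  bounce: vy ← 0.64·2.701 = 1.728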